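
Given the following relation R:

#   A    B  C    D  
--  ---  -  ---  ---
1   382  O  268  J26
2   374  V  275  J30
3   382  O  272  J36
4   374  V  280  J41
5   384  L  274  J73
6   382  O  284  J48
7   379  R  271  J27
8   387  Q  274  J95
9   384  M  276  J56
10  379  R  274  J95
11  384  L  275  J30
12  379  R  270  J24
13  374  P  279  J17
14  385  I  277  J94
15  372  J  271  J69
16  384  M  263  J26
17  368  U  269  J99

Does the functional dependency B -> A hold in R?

B=O: rows 1, 3, 6 → A = 382, 382, 382 ✓
B=V: rows 2, 4 → A = 374, 374 ✓
B=L: rows 5, 11 → A = 384, 384 ✓
B=R: rows 7, 10, 12 → A = 379, 379, 379 ✓
B=Q: row 8 → A = 387 ✓
B=M: rows 9, 16 → A = 384, 384 ✓
B=P: row 13 → A = 374 ✓
B=I: row 14 → A = 385 ✓
B=J: row 15 → A = 372 ✓
B=U: row 17 → A = 368 ✓
Every B value is associated with a single A value, so B -> A holds.

Yes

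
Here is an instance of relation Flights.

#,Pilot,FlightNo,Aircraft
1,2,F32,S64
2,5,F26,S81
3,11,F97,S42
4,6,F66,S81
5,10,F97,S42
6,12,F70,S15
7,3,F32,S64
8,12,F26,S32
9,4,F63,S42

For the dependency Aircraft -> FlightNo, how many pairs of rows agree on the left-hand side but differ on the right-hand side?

3

Aircraft=S64: all 2 rows agree on FlightNo — 0 pairs.
Aircraft=S81: violating pairs (2,4) — 1 pair.
Aircraft=S42: violating pairs (3,9), (5,9) — 2 pairs.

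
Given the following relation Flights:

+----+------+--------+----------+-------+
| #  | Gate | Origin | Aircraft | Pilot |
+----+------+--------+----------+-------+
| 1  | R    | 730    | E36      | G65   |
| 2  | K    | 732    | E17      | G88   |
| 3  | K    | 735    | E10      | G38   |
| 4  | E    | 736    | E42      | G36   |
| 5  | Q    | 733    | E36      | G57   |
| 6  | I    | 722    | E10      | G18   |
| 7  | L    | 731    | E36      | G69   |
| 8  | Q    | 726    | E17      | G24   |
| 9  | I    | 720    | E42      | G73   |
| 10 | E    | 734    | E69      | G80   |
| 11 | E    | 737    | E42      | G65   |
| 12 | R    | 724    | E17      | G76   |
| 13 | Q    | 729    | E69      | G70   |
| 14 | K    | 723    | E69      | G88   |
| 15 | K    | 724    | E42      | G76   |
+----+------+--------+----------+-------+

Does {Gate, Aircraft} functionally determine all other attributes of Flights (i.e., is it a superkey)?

Rows 4 and 11 have the same {Gate, Aircraft} value (Gate=E, Aircraft=E42) but are distinct tuples, so {Gate, Aircraft} does not determine every attribute — not a superkey.

No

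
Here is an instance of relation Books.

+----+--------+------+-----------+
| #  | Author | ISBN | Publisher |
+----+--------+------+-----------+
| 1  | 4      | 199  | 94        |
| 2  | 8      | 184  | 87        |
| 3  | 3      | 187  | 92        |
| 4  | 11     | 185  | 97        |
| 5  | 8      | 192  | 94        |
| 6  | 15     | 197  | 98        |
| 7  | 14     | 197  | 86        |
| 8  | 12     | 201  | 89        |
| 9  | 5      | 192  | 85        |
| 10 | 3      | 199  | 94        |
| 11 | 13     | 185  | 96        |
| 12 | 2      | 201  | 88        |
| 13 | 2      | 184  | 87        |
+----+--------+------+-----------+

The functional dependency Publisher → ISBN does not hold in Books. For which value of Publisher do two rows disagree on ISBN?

Publisher=94: rows 1, 5, 10 → ISBN takes values {199, 192} — violation
Publisher=87: rows 2, 13 → ISBN = 184, 184 ✓
Publisher=92: row 3 → ISBN = 187 ✓
Publisher=97: row 4 → ISBN = 185 ✓
Publisher=98: row 6 → ISBN = 197 ✓
Publisher=86: row 7 → ISBN = 197 ✓
Publisher=89: row 8 → ISBN = 201 ✓
Publisher=85: row 9 → ISBN = 192 ✓
Publisher=96: row 11 → ISBN = 185 ✓
Publisher=88: row 12 → ISBN = 201 ✓
The only Publisher value with inconsistent ISBN is Publisher=94.

94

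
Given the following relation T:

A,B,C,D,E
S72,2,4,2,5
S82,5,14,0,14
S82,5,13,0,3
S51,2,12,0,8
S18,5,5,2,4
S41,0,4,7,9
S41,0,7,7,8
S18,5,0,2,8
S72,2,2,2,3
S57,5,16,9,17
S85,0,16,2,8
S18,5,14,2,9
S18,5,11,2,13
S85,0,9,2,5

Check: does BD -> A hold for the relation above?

Yes

(B=2, D=2): 2 rows → A = S72, S72 ✓
(B=5, D=0): 2 rows → A = S82, S82 ✓
(B=2, D=0): 1 row → A = S51 ✓
(B=5, D=2): 4 rows → A = S18, S18, S18, S18 ✓
(B=0, D=7): 2 rows → A = S41, S41 ✓
(B=5, D=9): 1 row → A = S57 ✓
(B=0, D=2): 2 rows → A = S85, S85 ✓
Every BD value is associated with a single A value, so BD -> A holds.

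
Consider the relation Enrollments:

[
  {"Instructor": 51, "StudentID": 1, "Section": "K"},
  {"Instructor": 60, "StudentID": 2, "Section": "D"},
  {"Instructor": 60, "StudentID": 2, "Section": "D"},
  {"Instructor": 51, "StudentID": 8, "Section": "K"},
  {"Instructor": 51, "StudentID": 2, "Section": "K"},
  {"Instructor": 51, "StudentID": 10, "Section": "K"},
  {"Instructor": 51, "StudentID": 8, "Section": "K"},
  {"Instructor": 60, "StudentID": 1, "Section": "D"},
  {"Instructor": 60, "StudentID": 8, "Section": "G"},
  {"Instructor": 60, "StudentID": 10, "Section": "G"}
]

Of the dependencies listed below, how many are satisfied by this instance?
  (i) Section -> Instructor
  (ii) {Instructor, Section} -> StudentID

(i) Section -> Instructor: every LHS value maps to a single RHS value — holds.
(ii) {Instructor, Section} -> StudentID: (Instructor=51, Section=K): 5 rows → StudentID takes values {1, 8, 2, 10} — violation; (Instructor=60, Section=D): 3 rows → StudentID takes values {2, 1} — violation; (Instructor=60, Section=G): 2 rows → StudentID takes values {8, 10} — violation — fails.
1 of the 2 dependencies holds.

1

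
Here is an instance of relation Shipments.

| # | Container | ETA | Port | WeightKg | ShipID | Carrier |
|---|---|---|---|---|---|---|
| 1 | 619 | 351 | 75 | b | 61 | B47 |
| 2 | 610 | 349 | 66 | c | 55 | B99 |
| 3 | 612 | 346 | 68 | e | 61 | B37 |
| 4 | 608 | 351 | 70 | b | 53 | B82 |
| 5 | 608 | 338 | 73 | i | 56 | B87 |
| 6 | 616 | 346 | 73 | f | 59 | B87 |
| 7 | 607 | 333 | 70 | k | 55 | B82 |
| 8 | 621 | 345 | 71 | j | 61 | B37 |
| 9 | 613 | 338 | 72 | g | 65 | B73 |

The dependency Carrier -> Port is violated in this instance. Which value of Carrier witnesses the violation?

B37

Carrier=B47: row 1 → Port = 75 ✓
Carrier=B99: row 2 → Port = 66 ✓
Carrier=B37: rows 3, 8 → Port takes values {68, 71} — violation
Carrier=B82: rows 4, 7 → Port = 70, 70 ✓
Carrier=B87: rows 5, 6 → Port = 73, 73 ✓
Carrier=B73: row 9 → Port = 72 ✓
The only Carrier value with inconsistent Port is Carrier=B37.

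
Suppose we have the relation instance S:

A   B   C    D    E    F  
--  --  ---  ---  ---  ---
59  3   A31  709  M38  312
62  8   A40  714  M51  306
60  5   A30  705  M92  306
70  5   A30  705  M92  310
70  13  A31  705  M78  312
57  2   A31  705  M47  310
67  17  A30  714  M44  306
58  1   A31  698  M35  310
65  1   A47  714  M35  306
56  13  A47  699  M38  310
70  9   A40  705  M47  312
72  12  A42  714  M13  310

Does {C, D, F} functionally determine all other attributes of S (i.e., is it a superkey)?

All 12 rows have distinct {C, D, F} values, so {C, D, F} → (all attributes) holds and {C, D, F} is a superkey.

Yes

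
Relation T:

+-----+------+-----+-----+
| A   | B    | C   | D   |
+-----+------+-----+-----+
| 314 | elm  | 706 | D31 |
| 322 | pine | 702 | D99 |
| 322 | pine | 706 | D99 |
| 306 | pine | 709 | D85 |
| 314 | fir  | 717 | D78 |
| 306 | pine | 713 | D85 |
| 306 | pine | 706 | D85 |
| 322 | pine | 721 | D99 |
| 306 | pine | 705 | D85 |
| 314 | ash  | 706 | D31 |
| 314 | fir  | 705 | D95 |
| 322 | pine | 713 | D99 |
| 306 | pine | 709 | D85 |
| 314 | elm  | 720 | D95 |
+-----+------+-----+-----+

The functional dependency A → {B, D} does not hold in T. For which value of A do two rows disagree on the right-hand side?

314

A=314: 5 rows → {B,D} takes values {(elm, D31), (fir, D78), (ash, D31), (fir, D95), (elm, D95)} — violation
A=322: 4 rows → {B,D} = (pine, D99), (pine, D99), (pine, D99), (pine, D99) ✓
A=306: 5 rows → {B,D} = (pine, D85), (pine, D85), (pine, D85), (pine, D85), (pine, D85) ✓
The only A value with inconsistent RHS is A=314.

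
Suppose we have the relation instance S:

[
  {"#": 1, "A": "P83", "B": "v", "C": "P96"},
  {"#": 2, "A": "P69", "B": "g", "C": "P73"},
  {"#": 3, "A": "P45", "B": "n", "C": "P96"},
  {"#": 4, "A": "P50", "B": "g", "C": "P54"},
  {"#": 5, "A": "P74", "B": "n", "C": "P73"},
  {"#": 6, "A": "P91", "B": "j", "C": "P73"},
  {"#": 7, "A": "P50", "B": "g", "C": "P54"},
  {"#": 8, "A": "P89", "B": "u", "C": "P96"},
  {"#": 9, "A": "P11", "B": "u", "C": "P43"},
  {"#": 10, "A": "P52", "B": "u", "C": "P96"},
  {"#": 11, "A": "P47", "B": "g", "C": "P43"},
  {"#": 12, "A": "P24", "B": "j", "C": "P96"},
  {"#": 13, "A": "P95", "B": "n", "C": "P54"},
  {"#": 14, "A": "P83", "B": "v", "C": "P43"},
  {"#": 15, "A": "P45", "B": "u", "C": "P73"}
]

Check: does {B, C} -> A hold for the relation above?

No

(B=v, C=P96): row 1 → A = P83 ✓
(B=g, C=P73): row 2 → A = P69 ✓
(B=n, C=P96): row 3 → A = P45 ✓
(B=g, C=P54): rows 4, 7 → A = P50, P50 ✓
(B=n, C=P73): row 5 → A = P74 ✓
(B=j, C=P73): row 6 → A = P91 ✓
(B=u, C=P96): rows 8, 10 → A takes values {P89, P52} — violation
(B=u, C=P43): row 9 → A = P11 ✓
(B=g, C=P43): row 11 → A = P47 ✓
(B=j, C=P96): row 12 → A = P24 ✓
(B=n, C=P54): row 13 → A = P95 ✓
(B=v, C=P43): row 14 → A = P83 ✓
(B=u, C=P73): row 15 → A = P45 ✓
Two rows agree on {B, C} but differ on A, so {B, C} -> A does not hold.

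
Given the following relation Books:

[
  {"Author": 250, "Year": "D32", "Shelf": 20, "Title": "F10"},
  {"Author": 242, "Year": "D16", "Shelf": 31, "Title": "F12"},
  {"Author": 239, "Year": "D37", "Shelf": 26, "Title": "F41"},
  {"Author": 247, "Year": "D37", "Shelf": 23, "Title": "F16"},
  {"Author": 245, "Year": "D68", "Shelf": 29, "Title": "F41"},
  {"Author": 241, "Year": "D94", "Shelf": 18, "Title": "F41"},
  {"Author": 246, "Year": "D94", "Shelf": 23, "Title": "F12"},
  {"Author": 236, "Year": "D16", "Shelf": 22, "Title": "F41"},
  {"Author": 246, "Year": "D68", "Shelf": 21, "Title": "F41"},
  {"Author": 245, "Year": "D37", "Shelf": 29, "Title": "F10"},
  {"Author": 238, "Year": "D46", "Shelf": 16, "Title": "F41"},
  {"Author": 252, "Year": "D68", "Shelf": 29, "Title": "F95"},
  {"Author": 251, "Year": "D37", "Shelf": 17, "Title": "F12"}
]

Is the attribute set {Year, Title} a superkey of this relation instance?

No

Two distinct rows share (Year=D68, Title=F41), so {Year, Title} does not determine every attribute — not a superkey.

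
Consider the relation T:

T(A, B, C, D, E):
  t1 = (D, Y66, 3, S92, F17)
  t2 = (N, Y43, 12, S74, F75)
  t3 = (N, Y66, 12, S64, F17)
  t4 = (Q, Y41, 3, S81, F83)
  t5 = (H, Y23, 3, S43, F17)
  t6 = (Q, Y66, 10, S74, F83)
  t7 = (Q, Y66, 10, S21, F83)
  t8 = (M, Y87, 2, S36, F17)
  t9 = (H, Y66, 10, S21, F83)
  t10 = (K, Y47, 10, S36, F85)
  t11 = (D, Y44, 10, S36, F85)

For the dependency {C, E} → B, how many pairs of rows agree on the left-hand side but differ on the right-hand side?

2

(C=3, E=F17): violating pairs (1,5) — 1 pair.
(C=10, E=F83): all 3 rows agree on B — 0 pairs.
(C=10, E=F85): violating pairs (10,11) — 1 pair.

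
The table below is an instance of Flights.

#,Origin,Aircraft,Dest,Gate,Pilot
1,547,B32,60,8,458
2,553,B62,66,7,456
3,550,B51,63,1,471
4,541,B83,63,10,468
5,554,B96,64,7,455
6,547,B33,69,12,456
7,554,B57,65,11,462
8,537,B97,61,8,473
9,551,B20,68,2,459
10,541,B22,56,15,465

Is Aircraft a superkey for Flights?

Yes

All 10 rows have distinct Aircraft values, so Aircraft → (all attributes) holds and Aircraft is a superkey.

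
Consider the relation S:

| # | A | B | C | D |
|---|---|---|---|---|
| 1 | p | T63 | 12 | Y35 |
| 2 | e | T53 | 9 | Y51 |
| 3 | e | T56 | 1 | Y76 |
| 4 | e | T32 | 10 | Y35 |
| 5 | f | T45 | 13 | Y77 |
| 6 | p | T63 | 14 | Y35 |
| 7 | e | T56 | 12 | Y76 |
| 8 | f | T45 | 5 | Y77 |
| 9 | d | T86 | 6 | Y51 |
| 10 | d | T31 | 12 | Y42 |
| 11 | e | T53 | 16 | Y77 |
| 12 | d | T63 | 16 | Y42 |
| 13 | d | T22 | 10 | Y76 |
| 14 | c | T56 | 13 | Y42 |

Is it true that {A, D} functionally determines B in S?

(A=p, D=Y35): rows 1, 6 → B = T63, T63 ✓
(A=e, D=Y51): row 2 → B = T53 ✓
(A=e, D=Y76): rows 3, 7 → B = T56, T56 ✓
(A=e, D=Y35): row 4 → B = T32 ✓
(A=f, D=Y77): rows 5, 8 → B = T45, T45 ✓
(A=d, D=Y51): row 9 → B = T86 ✓
(A=d, D=Y42): rows 10, 12 → B takes values {T31, T63} — violation
(A=e, D=Y77): row 11 → B = T53 ✓
(A=d, D=Y76): row 13 → B = T22 ✓
(A=c, D=Y42): row 14 → B = T56 ✓
Two rows agree on {A, D} but differ on B, so {A, D} -> B does not hold.

No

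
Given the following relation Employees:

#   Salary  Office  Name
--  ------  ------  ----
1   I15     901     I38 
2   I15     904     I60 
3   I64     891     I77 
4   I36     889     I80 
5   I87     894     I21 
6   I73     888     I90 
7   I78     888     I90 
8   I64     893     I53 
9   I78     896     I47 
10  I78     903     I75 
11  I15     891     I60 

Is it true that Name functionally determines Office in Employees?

Name=I38: row 1 → Office = 901 ✓
Name=I60: rows 2, 11 → Office takes values {904, 891} — violation
Name=I77: row 3 → Office = 891 ✓
Name=I80: row 4 → Office = 889 ✓
Name=I21: row 5 → Office = 894 ✓
Name=I90: rows 6, 7 → Office = 888, 888 ✓
Name=I53: row 8 → Office = 893 ✓
Name=I47: row 9 → Office = 896 ✓
Name=I75: row 10 → Office = 903 ✓
Two rows agree on Name but differ on Office, so Name → Office does not hold.

No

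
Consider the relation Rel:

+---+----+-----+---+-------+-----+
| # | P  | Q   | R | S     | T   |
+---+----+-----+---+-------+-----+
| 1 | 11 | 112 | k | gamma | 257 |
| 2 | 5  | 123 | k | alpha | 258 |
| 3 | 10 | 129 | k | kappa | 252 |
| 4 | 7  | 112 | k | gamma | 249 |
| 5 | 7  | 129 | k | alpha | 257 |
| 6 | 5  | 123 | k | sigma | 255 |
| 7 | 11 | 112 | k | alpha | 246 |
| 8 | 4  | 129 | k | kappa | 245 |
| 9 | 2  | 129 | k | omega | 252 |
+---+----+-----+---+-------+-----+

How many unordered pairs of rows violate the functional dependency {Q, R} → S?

8

(Q=112, R=k): violating pairs (1,7), (4,7) — 2 pairs.
(Q=123, R=k): violating pairs (2,6) — 1 pair.
(Q=129, R=k): violating pairs (3,5), (3,9), (5,8), (5,9), (8,9) — 5 pairs.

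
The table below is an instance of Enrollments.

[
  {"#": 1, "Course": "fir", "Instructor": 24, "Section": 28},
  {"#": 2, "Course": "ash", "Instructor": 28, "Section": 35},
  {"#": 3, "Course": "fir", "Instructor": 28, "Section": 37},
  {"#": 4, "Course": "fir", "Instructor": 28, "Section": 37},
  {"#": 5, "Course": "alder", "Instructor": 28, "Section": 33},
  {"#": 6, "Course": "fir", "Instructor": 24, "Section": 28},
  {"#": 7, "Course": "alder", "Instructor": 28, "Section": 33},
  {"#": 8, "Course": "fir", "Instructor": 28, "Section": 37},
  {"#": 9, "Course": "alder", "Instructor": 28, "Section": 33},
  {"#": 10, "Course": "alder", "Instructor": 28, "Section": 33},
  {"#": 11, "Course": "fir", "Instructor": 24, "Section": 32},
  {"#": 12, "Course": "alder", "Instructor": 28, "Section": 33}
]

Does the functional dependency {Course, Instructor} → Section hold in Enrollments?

(Course=fir, Instructor=24): rows 1, 6, 11 → Section takes values {28, 32} — violation
(Course=ash, Instructor=28): row 2 → Section = 35 ✓
(Course=fir, Instructor=28): rows 3, 4, 8 → Section = 37, 37, 37 ✓
(Course=alder, Instructor=28): rows 5, 7, 9, 10, 12 → Section = 33, 33, 33, 33, 33 ✓
Two rows agree on {Course, Instructor} but differ on Section, so {Course, Instructor} → Section does not hold.

No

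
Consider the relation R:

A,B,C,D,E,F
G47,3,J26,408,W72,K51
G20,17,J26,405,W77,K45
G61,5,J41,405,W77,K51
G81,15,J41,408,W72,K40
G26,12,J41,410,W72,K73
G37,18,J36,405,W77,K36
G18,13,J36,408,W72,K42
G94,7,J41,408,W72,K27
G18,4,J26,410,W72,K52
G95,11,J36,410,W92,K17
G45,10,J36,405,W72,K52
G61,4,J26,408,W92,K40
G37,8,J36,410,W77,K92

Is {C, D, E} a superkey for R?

No

Two distinct rows share (C=J41, D=408, E=W72), so {C, D, E} does not determine every attribute — not a superkey.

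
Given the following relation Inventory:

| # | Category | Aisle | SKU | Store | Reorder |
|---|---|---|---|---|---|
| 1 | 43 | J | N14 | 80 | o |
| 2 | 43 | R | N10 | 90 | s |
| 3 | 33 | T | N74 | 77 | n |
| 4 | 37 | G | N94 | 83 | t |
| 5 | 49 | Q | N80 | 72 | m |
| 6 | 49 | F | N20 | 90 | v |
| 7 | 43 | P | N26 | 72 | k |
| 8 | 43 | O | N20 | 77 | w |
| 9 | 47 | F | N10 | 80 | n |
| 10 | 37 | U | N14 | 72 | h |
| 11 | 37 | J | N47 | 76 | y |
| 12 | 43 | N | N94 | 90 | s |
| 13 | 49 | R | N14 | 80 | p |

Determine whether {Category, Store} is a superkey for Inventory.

Rows 2 and 12 have the same {Category, Store} value (Category=43, Store=90) but are distinct tuples, so {Category, Store} does not determine every attribute — not a superkey.

No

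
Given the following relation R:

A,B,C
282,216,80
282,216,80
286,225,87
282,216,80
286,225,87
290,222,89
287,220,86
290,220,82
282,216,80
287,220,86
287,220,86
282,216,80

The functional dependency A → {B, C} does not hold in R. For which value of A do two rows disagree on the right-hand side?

A=282: 5 rows → {B,C} = (216, 80), (216, 80), (216, 80), (216, 80), (216, 80) ✓
A=286: 2 rows → {B,C} = (225, 87), (225, 87) ✓
A=290: 2 rows → {B,C} takes values {(222, 89), (220, 82)} — violation
A=287: 3 rows → {B,C} = (220, 86), (220, 86), (220, 86) ✓
The only A value with inconsistent RHS is A=290.

290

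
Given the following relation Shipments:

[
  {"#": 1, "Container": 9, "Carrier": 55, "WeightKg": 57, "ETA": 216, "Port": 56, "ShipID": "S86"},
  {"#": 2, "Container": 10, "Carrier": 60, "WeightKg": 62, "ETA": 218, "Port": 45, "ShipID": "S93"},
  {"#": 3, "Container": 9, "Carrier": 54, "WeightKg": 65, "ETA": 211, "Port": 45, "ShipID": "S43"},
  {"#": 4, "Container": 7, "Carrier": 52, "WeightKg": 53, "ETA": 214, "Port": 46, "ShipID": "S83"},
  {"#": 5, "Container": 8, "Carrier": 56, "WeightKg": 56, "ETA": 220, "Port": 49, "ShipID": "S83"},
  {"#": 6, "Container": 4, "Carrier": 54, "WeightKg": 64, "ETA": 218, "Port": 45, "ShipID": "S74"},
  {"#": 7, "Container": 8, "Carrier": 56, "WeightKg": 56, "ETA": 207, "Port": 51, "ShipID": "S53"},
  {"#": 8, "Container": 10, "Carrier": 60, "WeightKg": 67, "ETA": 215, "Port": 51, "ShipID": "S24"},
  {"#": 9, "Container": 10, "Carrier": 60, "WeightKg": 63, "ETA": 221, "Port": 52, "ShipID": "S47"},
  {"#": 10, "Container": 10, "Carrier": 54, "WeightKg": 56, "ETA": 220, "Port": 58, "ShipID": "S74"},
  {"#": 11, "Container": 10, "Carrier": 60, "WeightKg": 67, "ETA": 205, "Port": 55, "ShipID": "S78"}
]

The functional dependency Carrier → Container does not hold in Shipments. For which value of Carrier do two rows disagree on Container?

54

Carrier=55: row 1 → Container = 9 ✓
Carrier=60: rows 2, 8, 9, 11 → Container = 10, 10, 10, 10 ✓
Carrier=54: rows 3, 6, 10 → Container takes values {9, 4, 10} — violation
Carrier=52: row 4 → Container = 7 ✓
Carrier=56: rows 5, 7 → Container = 8, 8 ✓
The only Carrier value with inconsistent Container is Carrier=54.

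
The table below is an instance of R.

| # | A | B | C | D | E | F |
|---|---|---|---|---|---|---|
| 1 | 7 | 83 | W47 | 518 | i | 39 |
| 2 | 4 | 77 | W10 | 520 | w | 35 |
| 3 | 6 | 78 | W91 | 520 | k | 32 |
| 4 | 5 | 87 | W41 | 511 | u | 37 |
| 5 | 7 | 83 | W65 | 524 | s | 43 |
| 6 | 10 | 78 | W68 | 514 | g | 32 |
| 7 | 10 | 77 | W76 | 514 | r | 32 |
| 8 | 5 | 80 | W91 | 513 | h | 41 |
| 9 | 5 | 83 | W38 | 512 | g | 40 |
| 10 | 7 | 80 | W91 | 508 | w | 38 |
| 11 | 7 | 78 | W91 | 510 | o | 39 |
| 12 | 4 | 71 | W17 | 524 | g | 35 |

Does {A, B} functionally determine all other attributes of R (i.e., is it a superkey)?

No

Rows 1 and 5 have the same {A, B} value (A=7, B=83) but are distinct tuples, so {A, B} does not determine every attribute — not a superkey.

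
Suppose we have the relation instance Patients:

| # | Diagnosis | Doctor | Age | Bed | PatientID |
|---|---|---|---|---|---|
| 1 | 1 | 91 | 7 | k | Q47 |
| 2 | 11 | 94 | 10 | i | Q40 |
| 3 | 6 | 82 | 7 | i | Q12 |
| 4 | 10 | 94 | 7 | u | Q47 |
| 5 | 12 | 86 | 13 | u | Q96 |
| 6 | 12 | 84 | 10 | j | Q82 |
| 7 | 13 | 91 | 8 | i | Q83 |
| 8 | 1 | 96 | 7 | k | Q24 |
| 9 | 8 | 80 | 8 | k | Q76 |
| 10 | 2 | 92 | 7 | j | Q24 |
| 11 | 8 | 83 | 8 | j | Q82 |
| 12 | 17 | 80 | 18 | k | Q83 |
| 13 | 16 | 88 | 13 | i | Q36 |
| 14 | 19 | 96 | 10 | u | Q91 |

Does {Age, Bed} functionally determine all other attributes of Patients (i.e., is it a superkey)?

Rows 1 and 8 have the same {Age, Bed} value (Age=7, Bed=k) but are distinct tuples, so {Age, Bed} does not determine every attribute — not a superkey.

No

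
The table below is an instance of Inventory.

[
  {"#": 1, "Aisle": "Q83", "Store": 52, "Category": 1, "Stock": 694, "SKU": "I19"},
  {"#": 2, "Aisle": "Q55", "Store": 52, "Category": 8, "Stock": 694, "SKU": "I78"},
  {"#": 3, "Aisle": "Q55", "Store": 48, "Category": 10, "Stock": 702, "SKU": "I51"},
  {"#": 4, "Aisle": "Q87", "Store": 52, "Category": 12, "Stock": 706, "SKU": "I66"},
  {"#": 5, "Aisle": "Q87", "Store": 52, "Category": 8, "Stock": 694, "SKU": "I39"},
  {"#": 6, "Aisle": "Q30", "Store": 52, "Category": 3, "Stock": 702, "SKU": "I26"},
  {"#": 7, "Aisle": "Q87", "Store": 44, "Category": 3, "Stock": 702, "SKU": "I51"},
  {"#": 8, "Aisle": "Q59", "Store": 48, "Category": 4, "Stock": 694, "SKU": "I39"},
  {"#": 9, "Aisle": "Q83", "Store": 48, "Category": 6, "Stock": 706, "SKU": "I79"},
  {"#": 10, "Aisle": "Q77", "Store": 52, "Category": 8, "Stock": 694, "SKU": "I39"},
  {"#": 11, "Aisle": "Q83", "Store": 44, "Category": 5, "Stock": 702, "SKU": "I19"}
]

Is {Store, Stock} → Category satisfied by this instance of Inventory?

(Store=52, Stock=694): rows 1, 2, 5, 10 → Category takes values {1, 8} — violation
(Store=48, Stock=702): row 3 → Category = 10 ✓
(Store=52, Stock=706): row 4 → Category = 12 ✓
(Store=52, Stock=702): row 6 → Category = 3 ✓
(Store=44, Stock=702): rows 7, 11 → Category takes values {3, 5} — violation
(Store=48, Stock=694): row 8 → Category = 4 ✓
(Store=48, Stock=706): row 9 → Category = 6 ✓
Two rows agree on {Store, Stock} but differ on Category, so {Store, Stock} → Category does not hold.

No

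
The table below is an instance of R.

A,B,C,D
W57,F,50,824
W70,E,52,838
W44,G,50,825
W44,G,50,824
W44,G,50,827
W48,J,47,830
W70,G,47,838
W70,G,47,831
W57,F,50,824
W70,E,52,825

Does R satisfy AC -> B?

Yes

(A=W57, C=50): 2 rows → B = F, F ✓
(A=W70, C=52): 2 rows → B = E, E ✓
(A=W44, C=50): 3 rows → B = G, G, G ✓
(A=W48, C=47): 1 row → B = J ✓
(A=W70, C=47): 2 rows → B = G, G ✓
Every AC value is associated with a single B value, so AC -> B holds.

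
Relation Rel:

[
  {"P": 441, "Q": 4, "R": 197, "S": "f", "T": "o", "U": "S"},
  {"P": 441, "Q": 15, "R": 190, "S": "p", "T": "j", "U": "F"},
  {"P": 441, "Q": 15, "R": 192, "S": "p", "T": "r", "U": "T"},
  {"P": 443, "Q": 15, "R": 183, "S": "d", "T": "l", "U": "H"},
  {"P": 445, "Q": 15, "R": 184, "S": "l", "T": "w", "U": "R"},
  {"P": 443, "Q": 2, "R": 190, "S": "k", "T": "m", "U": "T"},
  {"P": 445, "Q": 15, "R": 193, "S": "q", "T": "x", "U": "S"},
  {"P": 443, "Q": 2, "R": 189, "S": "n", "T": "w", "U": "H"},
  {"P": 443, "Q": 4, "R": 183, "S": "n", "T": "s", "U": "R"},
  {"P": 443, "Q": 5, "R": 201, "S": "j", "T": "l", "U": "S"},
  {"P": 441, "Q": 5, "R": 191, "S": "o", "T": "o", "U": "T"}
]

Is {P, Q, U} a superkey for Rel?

Yes

All 11 rows have distinct {P, Q, U} values, so {P, Q, U} → (all attributes) holds and {P, Q, U} is a superkey.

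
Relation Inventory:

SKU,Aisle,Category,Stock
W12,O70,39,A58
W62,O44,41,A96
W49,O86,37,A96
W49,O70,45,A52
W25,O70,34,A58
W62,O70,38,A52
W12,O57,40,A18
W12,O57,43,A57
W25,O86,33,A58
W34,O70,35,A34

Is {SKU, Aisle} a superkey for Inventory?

Two distinct rows share (SKU=W12, Aisle=O57), so {SKU, Aisle} does not determine every attribute — not a superkey.

No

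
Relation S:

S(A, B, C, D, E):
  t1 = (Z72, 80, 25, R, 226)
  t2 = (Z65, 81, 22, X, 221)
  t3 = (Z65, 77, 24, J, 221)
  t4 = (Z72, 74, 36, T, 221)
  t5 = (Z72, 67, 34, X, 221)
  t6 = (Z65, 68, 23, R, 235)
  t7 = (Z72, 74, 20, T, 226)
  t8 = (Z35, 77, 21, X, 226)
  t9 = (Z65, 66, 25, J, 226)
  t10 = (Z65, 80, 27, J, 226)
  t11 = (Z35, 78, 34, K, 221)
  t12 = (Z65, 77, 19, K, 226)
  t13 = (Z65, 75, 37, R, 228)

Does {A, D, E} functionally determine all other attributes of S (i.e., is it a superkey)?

Rows 9 and 10 have the same {A, D, E} value (A=Z65, D=J, E=226) but are distinct tuples, so {A, D, E} does not determine every attribute — not a superkey.

No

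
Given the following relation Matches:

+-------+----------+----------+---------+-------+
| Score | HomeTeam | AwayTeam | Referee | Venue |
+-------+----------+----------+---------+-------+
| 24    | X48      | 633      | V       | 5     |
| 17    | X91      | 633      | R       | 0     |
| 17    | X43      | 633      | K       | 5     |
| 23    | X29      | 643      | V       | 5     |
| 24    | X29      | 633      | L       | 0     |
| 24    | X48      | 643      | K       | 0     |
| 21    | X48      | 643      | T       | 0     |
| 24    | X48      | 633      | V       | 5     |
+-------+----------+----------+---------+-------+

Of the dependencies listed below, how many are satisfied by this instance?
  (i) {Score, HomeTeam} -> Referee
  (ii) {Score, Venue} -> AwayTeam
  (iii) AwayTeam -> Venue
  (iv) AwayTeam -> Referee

0

(i) {Score, HomeTeam} -> Referee: (Score=24, HomeTeam=X48): 3 rows → Referee takes values {V, K} — violation — fails.
(ii) {Score, Venue} -> AwayTeam: (Score=24, Venue=0): 2 rows → AwayTeam takes values {633, 643} — violation — fails.
(iii) AwayTeam -> Venue: AwayTeam=633: 5 rows → Venue takes values {5, 0} — violation; AwayTeam=643: 3 rows → Venue takes values {5, 0} — violation — fails.
(iv) AwayTeam -> Referee: AwayTeam=633: 5 rows → Referee takes values {V, R, K, L} — violation; AwayTeam=643: 3 rows → Referee takes values {V, K, T} — violation — fails.
None of the 4 dependencies hold.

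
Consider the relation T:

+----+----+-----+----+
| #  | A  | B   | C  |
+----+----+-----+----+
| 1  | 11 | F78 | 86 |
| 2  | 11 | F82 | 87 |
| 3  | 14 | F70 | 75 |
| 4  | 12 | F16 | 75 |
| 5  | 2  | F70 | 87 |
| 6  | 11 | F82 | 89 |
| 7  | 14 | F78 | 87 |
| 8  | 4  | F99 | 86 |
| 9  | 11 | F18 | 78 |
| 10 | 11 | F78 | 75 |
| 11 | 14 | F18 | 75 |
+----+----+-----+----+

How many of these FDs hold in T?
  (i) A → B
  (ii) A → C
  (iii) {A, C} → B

(i) A → B: A=11: rows 1, 2, 6, 9, 10 → B takes values {F78, F82, F18} — violation; A=14: rows 3, 7, 11 → B takes values {F70, F78, F18} — violation — fails.
(ii) A → C: A=11: rows 1, 2, 6, 9, 10 → C takes values {86, 87, 89, 78, 75} — violation; A=14: rows 3, 7, 11 → C takes values {75, 87} — violation — fails.
(iii) {A, C} → B: (A=14, C=75): rows 3, 11 → B takes values {F70, F18} — violation — fails.
None of the 3 dependencies hold.

0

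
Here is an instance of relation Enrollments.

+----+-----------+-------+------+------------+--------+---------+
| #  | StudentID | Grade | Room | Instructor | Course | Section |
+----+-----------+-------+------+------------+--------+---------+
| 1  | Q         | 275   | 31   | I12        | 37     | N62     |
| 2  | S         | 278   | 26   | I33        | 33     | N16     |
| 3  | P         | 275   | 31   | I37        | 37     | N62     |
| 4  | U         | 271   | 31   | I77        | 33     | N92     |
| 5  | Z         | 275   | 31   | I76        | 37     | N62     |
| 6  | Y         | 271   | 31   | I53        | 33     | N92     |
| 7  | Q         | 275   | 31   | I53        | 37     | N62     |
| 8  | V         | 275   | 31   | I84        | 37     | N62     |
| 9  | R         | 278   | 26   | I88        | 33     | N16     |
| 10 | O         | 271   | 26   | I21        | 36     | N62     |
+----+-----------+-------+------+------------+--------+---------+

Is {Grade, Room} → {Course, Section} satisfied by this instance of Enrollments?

(Grade=275, Room=31): rows 1, 3, 5, 7, 8 → {Course,Section} = (37, N62), (37, N62), (37, N62), (37, N62), (37, N62) ✓
(Grade=278, Room=26): rows 2, 9 → {Course,Section} = (33, N16), (33, N16) ✓
(Grade=271, Room=31): rows 4, 6 → {Course,Section} = (33, N92), (33, N92) ✓
(Grade=271, Room=26): row 10 → {Course,Section} = (36, N62) ✓
Every {Grade, Room} value is associated with a single {Course, Section} value, so {Grade, Room} → {Course, Section} holds.

Yes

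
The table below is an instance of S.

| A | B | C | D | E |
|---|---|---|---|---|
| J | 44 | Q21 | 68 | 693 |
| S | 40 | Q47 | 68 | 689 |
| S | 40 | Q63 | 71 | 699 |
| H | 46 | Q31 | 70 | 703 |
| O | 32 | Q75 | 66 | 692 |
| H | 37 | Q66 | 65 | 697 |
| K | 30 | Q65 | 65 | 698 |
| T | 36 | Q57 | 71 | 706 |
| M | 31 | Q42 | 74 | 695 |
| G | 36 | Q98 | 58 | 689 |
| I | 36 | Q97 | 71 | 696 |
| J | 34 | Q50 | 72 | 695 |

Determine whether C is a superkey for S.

All 12 rows have distinct C values, so C → (all attributes) holds and C is a superkey.

Yes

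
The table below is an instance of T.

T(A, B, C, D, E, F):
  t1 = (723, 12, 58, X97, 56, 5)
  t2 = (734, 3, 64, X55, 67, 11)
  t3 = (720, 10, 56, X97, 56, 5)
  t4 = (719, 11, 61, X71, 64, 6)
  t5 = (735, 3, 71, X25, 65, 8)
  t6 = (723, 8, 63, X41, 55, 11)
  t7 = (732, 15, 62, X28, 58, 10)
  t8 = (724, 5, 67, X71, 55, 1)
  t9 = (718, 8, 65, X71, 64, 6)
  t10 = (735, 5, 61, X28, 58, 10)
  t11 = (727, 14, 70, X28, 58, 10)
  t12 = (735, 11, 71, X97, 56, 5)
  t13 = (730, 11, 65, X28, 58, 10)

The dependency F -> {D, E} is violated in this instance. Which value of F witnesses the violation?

11

F=5: rows 1, 3, 12 → {D,E} = (X97, 56), (X97, 56), (X97, 56) ✓
F=11: rows 2, 6 → {D,E} takes values {(X55, 67), (X41, 55)} — violation
F=6: rows 4, 9 → {D,E} = (X71, 64), (X71, 64) ✓
F=8: row 5 → {D,E} = (X25, 65) ✓
F=10: rows 7, 10, 11, 13 → {D,E} = (X28, 58), (X28, 58), (X28, 58), (X28, 58) ✓
F=1: row 8 → {D,E} = (X71, 55) ✓
The only F value with inconsistent RHS is F=11.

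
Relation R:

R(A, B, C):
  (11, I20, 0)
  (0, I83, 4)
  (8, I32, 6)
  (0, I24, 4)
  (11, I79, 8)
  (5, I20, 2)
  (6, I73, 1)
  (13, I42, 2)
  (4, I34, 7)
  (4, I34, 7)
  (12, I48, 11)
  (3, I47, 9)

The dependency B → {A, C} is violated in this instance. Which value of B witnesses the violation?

I20

B=I20: 2 rows → {A,C} takes values {(11, 0), (5, 2)} — violation
B=I83: 1 row → {A,C} = (0, 4) ✓
B=I32: 1 row → {A,C} = (8, 6) ✓
B=I24: 1 row → {A,C} = (0, 4) ✓
B=I79: 1 row → {A,C} = (11, 8) ✓
B=I73: 1 row → {A,C} = (6, 1) ✓
B=I42: 1 row → {A,C} = (13, 2) ✓
B=I34: 2 rows → {A,C} = (4, 7), (4, 7) ✓
B=I48: 1 row → {A,C} = (12, 11) ✓
B=I47: 1 row → {A,C} = (3, 9) ✓
The only B value with inconsistent RHS is B=I20.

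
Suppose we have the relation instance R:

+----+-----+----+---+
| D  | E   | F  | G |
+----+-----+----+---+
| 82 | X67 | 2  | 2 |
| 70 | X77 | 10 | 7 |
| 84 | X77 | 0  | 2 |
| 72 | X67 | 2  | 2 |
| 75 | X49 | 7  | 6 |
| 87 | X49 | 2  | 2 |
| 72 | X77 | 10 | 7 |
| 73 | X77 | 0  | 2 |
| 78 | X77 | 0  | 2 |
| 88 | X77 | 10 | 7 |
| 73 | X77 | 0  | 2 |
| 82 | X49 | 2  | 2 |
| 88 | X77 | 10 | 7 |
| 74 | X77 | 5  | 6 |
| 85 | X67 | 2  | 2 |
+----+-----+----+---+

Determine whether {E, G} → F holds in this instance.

(E=X67, G=2): 3 rows → F = 2, 2, 2 ✓
(E=X77, G=7): 4 rows → F = 10, 10, 10, 10 ✓
(E=X77, G=2): 4 rows → F = 0, 0, 0, 0 ✓
(E=X49, G=6): 1 row → F = 7 ✓
(E=X49, G=2): 2 rows → F = 2, 2 ✓
(E=X77, G=6): 1 row → F = 5 ✓
Every {E, G} value is associated with a single F value, so {E, G} → F holds.

Yes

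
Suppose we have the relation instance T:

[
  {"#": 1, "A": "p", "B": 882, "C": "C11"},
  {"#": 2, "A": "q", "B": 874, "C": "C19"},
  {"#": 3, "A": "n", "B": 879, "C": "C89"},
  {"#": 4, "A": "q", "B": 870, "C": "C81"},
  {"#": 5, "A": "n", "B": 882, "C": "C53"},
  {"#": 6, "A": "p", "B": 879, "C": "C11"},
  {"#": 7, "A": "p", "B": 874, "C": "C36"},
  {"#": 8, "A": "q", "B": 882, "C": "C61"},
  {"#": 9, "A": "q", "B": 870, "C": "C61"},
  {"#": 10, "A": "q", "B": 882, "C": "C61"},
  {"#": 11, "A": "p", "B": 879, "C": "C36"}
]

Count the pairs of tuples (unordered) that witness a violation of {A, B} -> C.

(A=q, B=870): violating pairs (4,9) — 1 pair.
(A=p, B=879): violating pairs (6,11) — 1 pair.
(A=q, B=882): all 2 rows agree on C — 0 pairs.

2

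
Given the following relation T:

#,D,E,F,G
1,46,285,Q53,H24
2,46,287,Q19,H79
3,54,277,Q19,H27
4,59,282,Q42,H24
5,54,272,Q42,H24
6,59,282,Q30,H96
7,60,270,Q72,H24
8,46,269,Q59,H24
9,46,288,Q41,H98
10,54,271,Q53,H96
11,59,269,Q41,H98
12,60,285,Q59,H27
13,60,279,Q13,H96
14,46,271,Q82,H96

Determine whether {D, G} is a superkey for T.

No

Rows 1 and 8 have the same {D, G} value (D=46, G=H24) but are distinct tuples, so {D, G} does not determine every attribute — not a superkey.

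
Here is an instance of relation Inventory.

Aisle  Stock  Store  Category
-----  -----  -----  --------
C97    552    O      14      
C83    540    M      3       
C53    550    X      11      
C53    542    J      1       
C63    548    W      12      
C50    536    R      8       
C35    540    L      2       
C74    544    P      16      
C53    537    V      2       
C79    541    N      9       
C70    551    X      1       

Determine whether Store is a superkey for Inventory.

No

Two distinct rows share Store=X, so Store does not determine every attribute — not a superkey.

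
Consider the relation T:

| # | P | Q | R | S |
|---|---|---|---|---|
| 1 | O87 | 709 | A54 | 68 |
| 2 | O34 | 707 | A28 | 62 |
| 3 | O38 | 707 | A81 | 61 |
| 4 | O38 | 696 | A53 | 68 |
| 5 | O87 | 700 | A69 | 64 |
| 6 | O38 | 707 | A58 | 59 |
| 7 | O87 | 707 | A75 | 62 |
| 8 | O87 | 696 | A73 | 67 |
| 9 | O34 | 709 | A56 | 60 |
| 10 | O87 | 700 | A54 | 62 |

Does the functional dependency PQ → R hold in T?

(P=O87, Q=709): row 1 → R = A54 ✓
(P=O34, Q=707): row 2 → R = A28 ✓
(P=O38, Q=707): rows 3, 6 → R takes values {A81, A58} — violation
(P=O38, Q=696): row 4 → R = A53 ✓
(P=O87, Q=700): rows 5, 10 → R takes values {A69, A54} — violation
(P=O87, Q=707): row 7 → R = A75 ✓
(P=O87, Q=696): row 8 → R = A73 ✓
(P=O34, Q=709): row 9 → R = A56 ✓
Two rows agree on PQ but differ on R, so PQ → R does not hold.

No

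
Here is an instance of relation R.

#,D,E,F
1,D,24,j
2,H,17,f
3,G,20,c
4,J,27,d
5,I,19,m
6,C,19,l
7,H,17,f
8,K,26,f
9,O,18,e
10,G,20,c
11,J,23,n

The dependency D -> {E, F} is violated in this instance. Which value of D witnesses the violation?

D=D: row 1 → {E,F} = (24, j) ✓
D=H: rows 2, 7 → {E,F} = (17, f), (17, f) ✓
D=G: rows 3, 10 → {E,F} = (20, c), (20, c) ✓
D=J: rows 4, 11 → {E,F} takes values {(27, d), (23, n)} — violation
D=I: row 5 → {E,F} = (19, m) ✓
D=C: row 6 → {E,F} = (19, l) ✓
D=K: row 8 → {E,F} = (26, f) ✓
D=O: row 9 → {E,F} = (18, e) ✓
The only D value with inconsistent RHS is D=J.

J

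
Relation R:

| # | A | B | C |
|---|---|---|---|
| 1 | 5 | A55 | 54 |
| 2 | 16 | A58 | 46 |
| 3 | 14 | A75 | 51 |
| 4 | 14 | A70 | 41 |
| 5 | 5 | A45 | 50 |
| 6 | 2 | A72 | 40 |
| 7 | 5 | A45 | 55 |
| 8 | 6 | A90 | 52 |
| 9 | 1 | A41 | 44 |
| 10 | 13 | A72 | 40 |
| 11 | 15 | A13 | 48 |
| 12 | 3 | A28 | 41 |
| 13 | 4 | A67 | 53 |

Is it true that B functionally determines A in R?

No

B=A55: row 1 → A = 5 ✓
B=A58: row 2 → A = 16 ✓
B=A75: row 3 → A = 14 ✓
B=A70: row 4 → A = 14 ✓
B=A45: rows 5, 7 → A = 5, 5 ✓
B=A72: rows 6, 10 → A takes values {2, 13} — violation
B=A90: row 8 → A = 6 ✓
B=A41: row 9 → A = 1 ✓
B=A13: row 11 → A = 15 ✓
B=A28: row 12 → A = 3 ✓
B=A67: row 13 → A = 4 ✓
Two rows agree on B but differ on A, so B → A does not hold.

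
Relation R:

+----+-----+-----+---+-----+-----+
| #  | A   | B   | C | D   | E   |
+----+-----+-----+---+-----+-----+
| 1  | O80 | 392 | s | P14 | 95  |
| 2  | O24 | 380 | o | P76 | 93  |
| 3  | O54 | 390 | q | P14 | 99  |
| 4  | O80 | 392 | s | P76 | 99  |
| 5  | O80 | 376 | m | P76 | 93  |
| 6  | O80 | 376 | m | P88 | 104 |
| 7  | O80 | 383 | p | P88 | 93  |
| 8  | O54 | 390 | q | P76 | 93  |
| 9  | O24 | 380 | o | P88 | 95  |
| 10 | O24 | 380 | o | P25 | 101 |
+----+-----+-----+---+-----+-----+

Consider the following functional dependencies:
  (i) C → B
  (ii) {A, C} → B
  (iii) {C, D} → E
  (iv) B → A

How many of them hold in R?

(i) C → B: every LHS value maps to a single RHS value — holds.
(ii) {A, C} → B: every LHS value maps to a single RHS value — holds.
(iii) {C, D} → E: every LHS value maps to a single RHS value — holds.
(iv) B → A: every LHS value maps to a single RHS value — holds.
4 of the 4 dependencies hold.

4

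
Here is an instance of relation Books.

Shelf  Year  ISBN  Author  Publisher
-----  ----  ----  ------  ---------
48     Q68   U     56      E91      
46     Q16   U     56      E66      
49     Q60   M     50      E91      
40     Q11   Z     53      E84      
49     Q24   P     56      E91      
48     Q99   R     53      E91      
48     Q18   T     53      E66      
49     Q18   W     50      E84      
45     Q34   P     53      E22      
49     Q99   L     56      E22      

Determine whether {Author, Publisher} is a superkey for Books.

No

Two distinct rows share (Author=56, Publisher=E91), so {Author, Publisher} does not determine every attribute — not a superkey.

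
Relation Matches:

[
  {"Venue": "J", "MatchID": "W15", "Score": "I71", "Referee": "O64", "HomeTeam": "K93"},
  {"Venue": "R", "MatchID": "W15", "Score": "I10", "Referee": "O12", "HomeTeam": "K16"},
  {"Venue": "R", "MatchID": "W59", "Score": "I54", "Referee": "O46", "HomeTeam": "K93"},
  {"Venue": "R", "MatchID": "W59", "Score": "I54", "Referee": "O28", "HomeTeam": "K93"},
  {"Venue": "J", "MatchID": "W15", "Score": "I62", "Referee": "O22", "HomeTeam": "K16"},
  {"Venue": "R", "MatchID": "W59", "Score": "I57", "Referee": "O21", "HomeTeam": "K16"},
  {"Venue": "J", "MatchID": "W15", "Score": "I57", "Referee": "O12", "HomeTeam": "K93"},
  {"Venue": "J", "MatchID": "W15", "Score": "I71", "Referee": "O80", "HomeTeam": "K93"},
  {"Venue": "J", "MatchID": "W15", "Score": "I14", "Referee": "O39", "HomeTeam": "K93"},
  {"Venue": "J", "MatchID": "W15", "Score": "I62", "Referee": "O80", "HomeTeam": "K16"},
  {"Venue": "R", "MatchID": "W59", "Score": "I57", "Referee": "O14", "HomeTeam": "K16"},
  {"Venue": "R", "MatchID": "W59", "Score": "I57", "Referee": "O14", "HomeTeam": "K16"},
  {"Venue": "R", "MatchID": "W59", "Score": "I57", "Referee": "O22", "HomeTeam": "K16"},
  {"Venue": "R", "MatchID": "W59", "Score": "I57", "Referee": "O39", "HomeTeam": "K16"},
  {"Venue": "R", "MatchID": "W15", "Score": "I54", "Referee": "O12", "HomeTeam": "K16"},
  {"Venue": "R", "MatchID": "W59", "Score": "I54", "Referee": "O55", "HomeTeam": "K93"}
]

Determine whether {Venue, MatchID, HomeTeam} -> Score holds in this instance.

(Venue=J, MatchID=W15, HomeTeam=K93): 4 rows → Score takes values {I71, I57, I14} — violation
(Venue=R, MatchID=W15, HomeTeam=K16): 2 rows → Score takes values {I10, I54} — violation
(Venue=R, MatchID=W59, HomeTeam=K93): 3 rows → Score = I54, I54, I54 ✓
(Venue=J, MatchID=W15, HomeTeam=K16): 2 rows → Score = I62, I62 ✓
(Venue=R, MatchID=W59, HomeTeam=K16): 5 rows → Score = I57, I57, I57, I57, I57 ✓
Two rows agree on {Venue, MatchID, HomeTeam} but differ on Score, so {Venue, MatchID, HomeTeam} -> Score does not hold.

No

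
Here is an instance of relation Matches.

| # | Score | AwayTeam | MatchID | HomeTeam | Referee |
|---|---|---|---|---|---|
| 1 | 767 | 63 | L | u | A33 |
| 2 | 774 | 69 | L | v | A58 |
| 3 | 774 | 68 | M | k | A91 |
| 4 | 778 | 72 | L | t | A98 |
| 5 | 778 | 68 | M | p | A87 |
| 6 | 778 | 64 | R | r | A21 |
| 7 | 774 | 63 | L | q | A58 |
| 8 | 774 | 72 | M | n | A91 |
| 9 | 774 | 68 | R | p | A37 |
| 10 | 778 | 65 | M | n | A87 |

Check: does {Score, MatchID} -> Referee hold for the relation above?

Yes

(Score=767, MatchID=L): row 1 → Referee = A33 ✓
(Score=774, MatchID=L): rows 2, 7 → Referee = A58, A58 ✓
(Score=774, MatchID=M): rows 3, 8 → Referee = A91, A91 ✓
(Score=778, MatchID=L): row 4 → Referee = A98 ✓
(Score=778, MatchID=M): rows 5, 10 → Referee = A87, A87 ✓
(Score=778, MatchID=R): row 6 → Referee = A21 ✓
(Score=774, MatchID=R): row 9 → Referee = A37 ✓
Every {Score, MatchID} value is associated with a single Referee value, so {Score, MatchID} -> Referee holds.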